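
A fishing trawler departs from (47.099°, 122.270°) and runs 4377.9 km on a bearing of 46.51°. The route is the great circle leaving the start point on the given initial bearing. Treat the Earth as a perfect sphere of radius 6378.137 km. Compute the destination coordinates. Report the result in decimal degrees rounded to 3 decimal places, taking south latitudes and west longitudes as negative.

Angular distance δ = d/R = 4377.9 / 6378.137 = 0.686392 rad.
Start latitude φ₁ = 0.822033 rad; initial bearing θ = 0.811753 rad.
Destination latitude: φ₂ = arcsin( sin φ₁ cos δ + cos φ₁ sin δ cos θ ) = arcsin(0.863552) = 59.718°.
For the longitude increment, Δλ = atan2( sin θ sin δ cos φ₁, cos δ − sin φ₁ sin φ₂ ) = atan2(0.312989, 0.140959) = 65.755°.
λ₂ = 122.270° + 65.755° = 188.025°, normalized to (−180°, 180°] → -171.975°.

latitude 59.718°, longitude -171.975°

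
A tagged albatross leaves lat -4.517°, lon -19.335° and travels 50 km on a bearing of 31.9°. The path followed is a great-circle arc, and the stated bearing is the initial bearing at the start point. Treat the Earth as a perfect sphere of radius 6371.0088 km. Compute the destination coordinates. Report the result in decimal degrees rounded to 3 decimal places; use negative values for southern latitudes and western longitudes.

Central angle δ = d/R = 0.007848 rad.
Start latitude φ₁ = -0.078837 rad; initial bearing θ = 0.556760 rad.
Applying the spherical law of cosines for sides, sin φ₂ = sin φ₁ cos δ + cos φ₁ sin δ cos θ = -0.072110, so φ₂ = -4.135°.
For the longitude increment, Δλ = atan2( sin θ sin δ cos φ₁, cos δ − sin φ₁ sin φ₂ ) = atan2(0.004134, 0.994290) = 0.238°.
Hence λ₂ = -19.335° + 0.238° = -19.097°.

latitude -4.135°, longitude -19.097°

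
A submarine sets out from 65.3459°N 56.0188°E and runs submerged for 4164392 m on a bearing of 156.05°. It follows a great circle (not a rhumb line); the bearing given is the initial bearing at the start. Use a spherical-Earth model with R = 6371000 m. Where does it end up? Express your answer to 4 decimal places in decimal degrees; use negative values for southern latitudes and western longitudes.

Angular distance δ = d/R = 4164392 / 6371000 = 0.653648 rad.
Converting: φ₁ = 1.140501 rad, θ = 2.723586 rad.
Applying the spherical law of cosines for sides, sin φ₂ = sin φ₁ cos δ + cos φ₁ sin δ cos θ = 0.489687, so φ₂ = 29.3200°.
For the longitude increment, Δλ = atan2( sin θ sin δ cos φ₁, cos δ − sin φ₁ sin φ₂ ) = atan2(0.102969, 0.348823) = 16.4461°.
λ₂ = λ₁ + Δλ = 72.4649°.

latitude 29.3200°, longitude 72.4649°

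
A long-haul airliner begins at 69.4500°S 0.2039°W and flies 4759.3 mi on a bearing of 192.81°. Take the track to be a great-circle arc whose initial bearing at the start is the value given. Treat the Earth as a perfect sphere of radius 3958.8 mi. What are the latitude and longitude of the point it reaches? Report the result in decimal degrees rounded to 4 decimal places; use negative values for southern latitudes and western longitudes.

latitude -41.0465°, longitude -164.2870°

The arc subtends δ = 4759.3/3958.8 = 1.202208 rad at the centre.
Start latitude φ₁ = -1.212131 rad; initial bearing θ = 3.365169 rad.
Applying the spherical law of cosines for sides, sin φ₂ = sin φ₁ cos δ + cos φ₁ sin δ cos θ = -0.656671, so φ₂ = -41.0465°.
Δλ = atan2( sin θ sin δ cos φ₁ , cos δ − sin φ₁ sin φ₂ ) = atan2(-0.072601, -0.254585) = -2.863791 rad = -164.0831°.
λ₂ = λ₁ + Δλ = -164.2870°.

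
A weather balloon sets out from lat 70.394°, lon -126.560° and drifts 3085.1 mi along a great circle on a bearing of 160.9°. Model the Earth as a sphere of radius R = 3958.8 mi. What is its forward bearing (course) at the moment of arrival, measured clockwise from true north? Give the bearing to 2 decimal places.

final bearing 172.95°

Angular distance δ = d/R = 3085.1 / 3958.8 = 0.779302 rad.
Converting: φ₁ = 1.228607 rad, θ = 2.808235 rad.
Destination latitude: φ₂ = arcsin( sin φ₁ cos δ + cos φ₁ sin δ cos θ ) = arcsin(0.447322) = 26.572°.
For the longitude increment, Δλ = atan2( sin θ sin δ cos φ₁, cos δ − sin φ₁ sin φ₂ ) = atan2(0.077164, 0.290017) = 14.899°.
λ₂ = -126.560° + 14.899° = -111.661°.
The forward bearing on arrival equals the back-azimuth from the destination plus 180°.
Back-azimuth from P₂ (26.57°, -111.66°) to P₁ (70.39°, -126.56°), with Δλ' = λ₁ − λ₂ = -14.90°: atan2( sin Δλ' cos φ₁ , cos φ₂ sin φ₁ − sin φ₂ cos φ₁ cos Δλ' ) = 352.95°.
Final bearing = (352.95° + 180°) mod 360° = 172.95°.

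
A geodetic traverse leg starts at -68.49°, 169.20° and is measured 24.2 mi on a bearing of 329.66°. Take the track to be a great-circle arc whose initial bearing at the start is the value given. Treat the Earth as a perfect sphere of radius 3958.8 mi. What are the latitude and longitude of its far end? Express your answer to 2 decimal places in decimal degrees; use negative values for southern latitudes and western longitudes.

Central angle δ = d/R = 0.006113 rad.
With φ₁ = -68.49° = -1.195376 rad and θ = 329.66° = 5.753652 rad:
sin φ₂ = sin φ₁ cos δ + cos φ₁ sin δ cos θ = (-0.930354)(0.999981) + (0.366664)(0.006113)(0.863043) = -0.928402
φ₂ = asin(-0.928402) = -1.190088 rad = -68.19°.
Δλ = atan2( sin θ sin δ cos φ₁ , cos δ − sin φ₁ sin φ₂ ) = atan2(-0.001132, 0.136239) = -0.008310 rad = -0.48°.
λ₂ = λ₁ + Δλ = 168.72°.

latitude -68.19°, longitude 168.72°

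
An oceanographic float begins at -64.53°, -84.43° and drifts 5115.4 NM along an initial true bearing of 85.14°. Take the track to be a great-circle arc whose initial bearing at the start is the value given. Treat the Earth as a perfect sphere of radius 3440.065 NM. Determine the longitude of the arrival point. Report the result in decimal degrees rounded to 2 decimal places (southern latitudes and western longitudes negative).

longitude -0.88°

Angular distance δ = d/R = 5115.4 / 3440.065 = 1.487007 rad.
With φ₁ = -64.53° = -1.126261 rad and θ = 85.14° = 1.485973 rad:
Applying the spherical law of cosines for sides, sin φ₂ = sin φ₁ cos δ + cos φ₁ sin δ cos θ = -0.039252, so φ₂ = -2.25°.
Δλ = atan2( sin θ sin δ cos φ₁ , cos δ − sin φ₁ sin φ₂ ) = atan2(0.426989, 0.048254) = 1.458263 rad = 83.55°.
λ₂ = -84.43° + 83.55° = -0.88°.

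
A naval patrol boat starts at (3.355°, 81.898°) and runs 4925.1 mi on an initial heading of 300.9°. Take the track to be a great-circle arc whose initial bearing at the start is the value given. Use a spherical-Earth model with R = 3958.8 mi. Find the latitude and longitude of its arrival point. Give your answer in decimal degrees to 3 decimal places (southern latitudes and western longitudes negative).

The arc subtends δ = 4925.1/3958.8 = 1.244089 rad at the centre.
Start latitude φ₁ = 0.058556 rad; initial bearing θ = 5.251696 rad.
Applying the spherical law of cosines for sides, sin φ₂ = sin φ₁ cos δ + cos φ₁ sin δ cos θ = 0.504325, so φ₂ = 30.287°.
Δλ = atan2( sin θ sin δ cos φ₁ , cos δ − sin φ₁ sin φ₂ ) = atan2(-0.811284, 0.291412) = -1.225951 rad = -70.242°.
Hence λ₂ = 81.898° + -70.242° = 11.656°.

latitude 30.287°, longitude 11.656°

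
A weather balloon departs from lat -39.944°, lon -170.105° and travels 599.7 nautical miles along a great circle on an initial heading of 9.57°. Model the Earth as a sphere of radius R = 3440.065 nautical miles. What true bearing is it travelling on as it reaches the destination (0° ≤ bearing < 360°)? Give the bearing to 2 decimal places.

The arc subtends δ = 599.7/3440.065 = 0.174328 rad at the centre.
Converting: φ₁ = -0.697154 rad, θ = 0.167028 rad.
Destination latitude: φ₂ = arcsin( sin φ₁ cos δ + cos φ₁ sin δ cos θ ) = arcsin(-0.501181) = -30.078°.
For the longitude increment, Δλ = atan2( sin θ sin δ cos φ₁, cos δ − sin φ₁ sin φ₂ ) = atan2(0.022108, 0.663066) = 1.910°.
λ₂ = λ₁ + Δλ = -168.195°.
The forward bearing on arrival equals the back-azimuth from the destination plus 180°.
Back-azimuth from P₂ (-30.08°, -168.20°) to P₁ (-39.94°, -170.10°), with Δλ' = λ₁ − λ₂ = -1.91°: atan2( sin Δλ' cos φ₁ , cos φ₂ sin φ₁ − sin φ₂ cos φ₁ cos Δλ' ) = 188.47°.
Final bearing = (188.47° + 180°) mod 360° = 8.47°.

final bearing 8.47°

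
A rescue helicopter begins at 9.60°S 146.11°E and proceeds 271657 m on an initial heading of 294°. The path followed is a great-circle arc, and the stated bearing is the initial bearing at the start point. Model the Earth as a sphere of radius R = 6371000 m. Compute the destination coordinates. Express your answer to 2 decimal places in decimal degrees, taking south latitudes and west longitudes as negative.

latitude -8.60°, longitude 143.85°

Angular distance δ = d/R = 271657 / 6371000 = 0.042640 rad.
With φ₁ = -9.60° = -0.167552 rad and θ = 294° = 5.131268 rad:
sin φ₂ = sin φ₁ cos δ + cos φ₁ sin δ cos θ = (-0.166769)(0.999091) + (0.985996)(0.042627)(0.406737) = -0.149522
φ₂ = asin(-0.149522) = -0.150085 rad = -8.60°.
For the longitude increment, Δλ = atan2( sin θ sin δ cos φ₁, cos δ − sin φ₁ sin φ₂ ) = atan2(-0.038396, 0.974155) = -2.26°.
Hence λ₂ = 146.11° + -2.26° = 143.85°.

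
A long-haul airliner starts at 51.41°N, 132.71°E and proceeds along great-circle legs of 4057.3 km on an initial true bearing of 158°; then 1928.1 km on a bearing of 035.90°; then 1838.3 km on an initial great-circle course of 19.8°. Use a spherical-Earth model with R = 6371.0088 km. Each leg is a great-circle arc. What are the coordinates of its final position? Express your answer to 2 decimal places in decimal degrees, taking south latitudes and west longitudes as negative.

Apply the spherical direct solution leg by leg, carrying full precision between legs.
Leg 1: from (51.41°, 132.71°), δ = 4057.3/6371.0088 = 0.636838 rad, θ = 158° → φ = 16.53°, λ = 146.15°.
Leg 2: from (16.53°, 146.15°), δ = 1928.1/6371.0088 = 0.302637 rad, θ = 35.9° → φ = 30.20°, λ = 157.81°.
Leg 3: from (30.20°, 157.81°), δ = 1838.3/6371.0088 = 0.288541 rad, θ = 19.8° → φ = 45.53°, λ = 165.72°.

latitude 45.53°, longitude 165.72°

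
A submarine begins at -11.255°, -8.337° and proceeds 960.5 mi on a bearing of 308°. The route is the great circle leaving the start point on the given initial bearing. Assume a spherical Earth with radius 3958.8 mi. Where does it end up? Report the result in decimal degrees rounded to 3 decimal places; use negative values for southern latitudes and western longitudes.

latitude -2.544°, longitude -19.261°

The arc subtends δ = 960.5/3958.8 = 0.242624 rad at the centre.
With φ₁ = -11.255° = -0.196437 rad and θ = 308° = 5.375614 rad:
Destination latitude: φ₂ = arcsin( sin φ₁ cos δ + cos φ₁ sin δ cos θ ) = arcsin(-0.044391) = -2.544°.
For the longitude increment, Δλ = atan2( sin θ sin δ cos φ₁, cos δ − sin φ₁ sin φ₂ ) = atan2(-0.185679, 0.962047) = -10.924°.
λ₂ = -8.337° + -10.924° = -19.261°.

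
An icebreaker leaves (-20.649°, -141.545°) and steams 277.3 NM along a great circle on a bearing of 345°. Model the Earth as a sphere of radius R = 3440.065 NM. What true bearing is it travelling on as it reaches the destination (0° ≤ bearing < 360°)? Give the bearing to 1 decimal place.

δ = 277.3/3440.065 = 0.080609 rad (4.6186°).
With φ₁ = -20.649° = -0.360393 rad and θ = 345° = 6.021386 rad:
Destination latitude: φ₂ = arcsin( sin φ₁ cos δ + cos φ₁ sin δ cos θ ) = arcsin(-0.278716) = -16.184°.
For the longitude increment, Δλ = atan2( sin θ sin δ cos φ₁, cos δ − sin φ₁ sin φ₂ ) = atan2(-0.019502, 0.898466) = -1.243°.
Hence λ₂ = -141.545° + -1.243° = -142.788°.
The forward bearing on arrival equals the back-azimuth from the destination plus 180°.
Back-azimuth from P₂ (-16.2°, -142.8°) to P₁ (-20.6°, -141.5°), with Δλ' = λ₁ − λ₂ = 1.2°: atan2( sin Δλ' cos φ₁ , cos φ₂ sin φ₁ − sin φ₂ cos φ₁ cos Δλ' ) = 165.4°.
Final bearing = (165.4° + 180°) mod 360° = 345.4°.

final bearing 345.4°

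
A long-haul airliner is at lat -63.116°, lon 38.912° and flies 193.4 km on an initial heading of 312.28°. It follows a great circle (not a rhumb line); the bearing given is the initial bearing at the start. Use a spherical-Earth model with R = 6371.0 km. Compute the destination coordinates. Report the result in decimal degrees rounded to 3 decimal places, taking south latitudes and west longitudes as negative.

latitude -61.919°, longitude 36.178°

Angular distance δ = d/R = 193.4 / 6371 = 0.030356 rad.
Start latitude φ₁ = -1.101582 rad; initial bearing θ = 5.450314 rad.
Applying the spherical law of cosines for sides, sin φ₂ = sin φ₁ cos δ + cos φ₁ sin δ cos θ = -0.882280, so φ₂ = -61.919°.
Then Δλ = atan2(-0.010154, 0.212613) = -0.047723 rad, from sin θ sin δ cos φ₁ over cos δ − sin φ₁ sin φ₂.
Hence λ₂ = 38.912° + -2.734° = 36.178°.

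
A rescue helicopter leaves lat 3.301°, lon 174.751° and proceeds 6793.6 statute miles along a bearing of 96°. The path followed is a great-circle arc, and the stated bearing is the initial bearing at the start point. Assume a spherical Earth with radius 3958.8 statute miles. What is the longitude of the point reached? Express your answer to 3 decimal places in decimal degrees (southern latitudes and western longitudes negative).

The arc subtends δ = 6793.6/3958.8 = 1.716076 rad at the centre.
Start latitude φ₁ = 0.057613 rad; initial bearing θ = 1.675516 rad.
Destination latitude: φ₂ = arcsin( sin φ₁ cos δ + cos φ₁ sin δ cos θ ) = arcsin(-0.111592) = -6.407°.
Δλ = atan2( sin θ sin δ cos φ₁ , cos δ − sin φ₁ sin φ₂ ) = atan2(0.982412, -0.138343) = 1.710696 rad = 98.016°.
λ₂ = 174.751° + 98.016° = 272.767°, normalized to (−180°, 180°] → -87.233°.

longitude -87.233°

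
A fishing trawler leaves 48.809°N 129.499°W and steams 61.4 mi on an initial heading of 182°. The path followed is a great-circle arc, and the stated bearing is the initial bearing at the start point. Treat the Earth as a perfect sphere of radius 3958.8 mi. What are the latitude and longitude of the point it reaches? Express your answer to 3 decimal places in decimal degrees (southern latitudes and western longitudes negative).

latitude 47.921°, longitude -129.545°

δ = 61.4/3958.8 = 0.015510 rad (0.8886°).
Converting: φ₁ = 0.851878 rad, θ = 3.176499 rad.
Destination latitude: φ₂ = arcsin( sin φ₁ cos δ + cos φ₁ sin δ cos θ ) = arcsin(0.742220) = 47.921°.
Then Δλ = atan2(-0.000356, 0.441345) = -0.000808 rad, from sin θ sin δ cos φ₁ over cos δ − sin φ₁ sin φ₂.
Hence λ₂ = -129.499° + -0.046° = -129.545°.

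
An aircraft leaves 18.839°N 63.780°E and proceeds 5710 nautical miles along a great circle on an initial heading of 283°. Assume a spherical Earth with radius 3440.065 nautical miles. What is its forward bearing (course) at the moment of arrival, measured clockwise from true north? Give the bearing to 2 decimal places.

Central angle δ = d/R = 1.659852 rad.
With φ₁ = 18.839° = 0.328803 rad and θ = 283° = 4.939282 rad:
Destination latitude: φ₂ = arcsin( sin φ₁ cos δ + cos φ₁ sin δ cos θ ) = arcsin(0.183338) = 10.564°.
Then Δλ = atan2(-0.918518, -0.148140) = -1.730701 rad, from sin θ sin δ cos φ₁ over cos δ − sin φ₁ sin φ₂.
λ₂ = 63.780° + -99.162° = -35.382°.
The forward bearing on arrival equals the back-azimuth from the destination plus 180°.
Back-azimuth from P₂ (10.56°, -35.38°) to P₁ (18.84°, 63.78°), with Δλ' = λ₁ − λ₂ = 99.16°: atan2( sin Δλ' cos φ₁ , cos φ₂ sin φ₁ − sin φ₂ cos φ₁ cos Δλ' ) = 69.73°.
Final bearing = (69.73° + 180°) mod 360° = 249.73°.

final bearing 249.73°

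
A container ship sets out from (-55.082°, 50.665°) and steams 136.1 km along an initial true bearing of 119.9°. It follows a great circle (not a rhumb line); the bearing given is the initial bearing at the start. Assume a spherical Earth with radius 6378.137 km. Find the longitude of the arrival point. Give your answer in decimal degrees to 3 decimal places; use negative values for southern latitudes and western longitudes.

longitude 52.545°

Central angle δ = d/R = 0.021339 rad.
Start latitude φ₁ = -0.961362 rad; initial bearing θ = 2.092650 rad.
sin φ₂ = sin φ₁ cos δ + cos φ₁ sin δ cos θ = (-0.819972)(0.999772) + (0.572404)(0.021337)(-0.498488) = -0.825874
φ₂ = asin(-0.825874) = -0.971750 rad = -55.677°.
Δλ = atan2( sin θ sin δ cos φ₁ , cos δ − sin φ₁ sin φ₂ ) = atan2(0.010588, 0.322579) = 0.032810 rad = 1.880°.
Hence λ₂ = 50.665° + 1.880° = 52.545°.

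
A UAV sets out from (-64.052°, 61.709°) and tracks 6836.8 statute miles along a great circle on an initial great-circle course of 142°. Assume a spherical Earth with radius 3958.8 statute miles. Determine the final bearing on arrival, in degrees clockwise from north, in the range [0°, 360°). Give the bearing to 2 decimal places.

Angular distance δ = d/R = 6836.8 / 3958.8 = 1.726988 rad.
Start latitude φ₁ = -1.117918 rad; initial bearing θ = 2.478368 rad.
Destination latitude: φ₂ = arcsin( sin φ₁ cos δ + cos φ₁ sin δ cos θ ) = arcsin(-0.200725) = -11.579°.
Then Δλ = atan2(0.266107, -0.336048) = 2.471828 rad, from sin θ sin δ cos φ₁ over cos δ − sin φ₁ sin φ₂.
λ₂ = 61.709° + 141.625° = 203.334°, normalized to (−180°, 180°] → -156.666°.
The forward bearing on arrival equals the back-azimuth from the destination plus 180°.
Back-azimuth from P₂ (-11.58°, -156.67°) to P₁ (-64.05°, 61.71°), with Δλ' = λ₁ − λ₂ = 218.37°: atan2( sin Δλ' cos φ₁ , cos φ₂ sin φ₁ − sin φ₂ cos φ₁ cos Δλ' ) = 195.96°.
Final bearing = (195.96° + 180°) mod 360° = 15.96°.

final bearing 15.96°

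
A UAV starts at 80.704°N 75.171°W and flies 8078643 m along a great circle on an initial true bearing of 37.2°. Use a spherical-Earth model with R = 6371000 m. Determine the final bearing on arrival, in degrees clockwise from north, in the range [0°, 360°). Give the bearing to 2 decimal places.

final bearing 173.83°

The arc subtends δ = 8078643/6371000 = 1.268034 rad at the centre.
Converting: φ₁ = 1.408551 rad, θ = 0.649262 rad.
sin φ₂ = sin φ₁ cos δ + cos φ₁ sin δ cos θ = (0.986867)(0.298158) + (0.161535)(0.954516)(0.796530) = 0.417058
φ₂ = asin(0.417058) = 0.430206 rad = 24.649°.
Then Δλ = atan2(0.093222, -0.113422) = 2.453640 rad, from sin θ sin δ cos φ₁ over cos δ − sin φ₁ sin φ₂.
λ₂ = λ₁ + Δλ = 65.412°.
The forward bearing on arrival equals the back-azimuth from the destination plus 180°.
Back-azimuth from P₂ (24.65°, 65.41°) to P₁ (80.70°, -75.17°), with Δλ' = λ₁ − λ₂ = -140.58°: atan2( sin Δλ' cos φ₁ , cos φ₂ sin φ₁ − sin φ₂ cos φ₁ cos Δλ' ) = 353.83°.
Final bearing = (353.83° + 180°) mod 360° = 173.83°.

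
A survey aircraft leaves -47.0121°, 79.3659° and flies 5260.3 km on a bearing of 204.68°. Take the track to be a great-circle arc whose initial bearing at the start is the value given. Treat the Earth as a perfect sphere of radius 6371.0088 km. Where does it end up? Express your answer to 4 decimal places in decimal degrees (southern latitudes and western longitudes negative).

δ = 5260.3/6371.0088 = 0.825662 rad (47.3069°).
Converting: φ₁ = -0.820516 rad, θ = 3.572340 rad.
Applying the spherical law of cosines for sides, sin φ₂ = sin φ₁ cos δ + cos φ₁ sin δ cos θ = -0.951382, so φ₂ = -72.0604°.
Then Δλ = atan2(-0.209256, -0.017863) = -1.655954 rad, from sin θ sin δ cos φ₁ over cos δ − sin φ₁ sin φ₂.
λ₂ = λ₁ + Δλ = -15.5133°.

latitude -72.0604°, longitude -15.5133°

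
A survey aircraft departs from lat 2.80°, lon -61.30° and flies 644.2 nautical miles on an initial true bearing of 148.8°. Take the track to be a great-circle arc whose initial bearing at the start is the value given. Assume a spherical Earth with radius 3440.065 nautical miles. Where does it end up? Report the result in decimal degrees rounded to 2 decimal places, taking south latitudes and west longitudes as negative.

latitude -6.38°, longitude -55.73°

Angular distance δ = d/R = 644.2 / 3440.065 = 0.187264 rad.
With φ₁ = 2.80° = 0.048869 rad and θ = 148.8° = 2.597050 rad:
Applying the spherical law of cosines for sides, sin φ₂ = sin φ₁ cos δ + cos φ₁ sin δ cos θ = -0.111058, so φ₂ = -6.38°.
Then Δλ = atan2(0.096327, 0.987942) = 0.097195 rad, from sin θ sin δ cos φ₁ over cos δ − sin φ₁ sin φ₂.
λ₂ = -61.30° + 5.57° = -55.73°.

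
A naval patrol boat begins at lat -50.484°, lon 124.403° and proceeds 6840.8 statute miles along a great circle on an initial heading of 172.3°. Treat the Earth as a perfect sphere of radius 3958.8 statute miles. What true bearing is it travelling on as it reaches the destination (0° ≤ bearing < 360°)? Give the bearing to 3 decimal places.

The arc subtends δ = 6840.8/3958.8 = 1.727998 rad at the centre.
With φ₁ = -50.484° = -0.881112 rad and θ = 172.3° = 3.007202 rad:
Destination latitude: φ₂ = arcsin( sin φ₁ cos δ + cos φ₁ sin δ cos θ ) = arcsin(-0.502007) = -30.133°.
For the longitude increment, Δλ = atan2( sin θ sin δ cos φ₁, cos δ − sin φ₁ sin φ₂ ) = atan2(0.084203, -0.543827) = 171.199°.
λ₂ = 124.403° + 171.199° = 295.602°, normalized to (−180°, 180°] → -64.398°.
The forward bearing on arrival equals the back-azimuth from the destination plus 180°.
Back-azimuth from P₂ (-30.133°, -64.398°) to P₁ (-50.484°, 124.403°), with Δλ' = λ₁ − λ₂ = 188.801°: atan2( sin Δλ' cos φ₁ , cos φ₂ sin φ₁ − sin φ₂ cos φ₁ cos Δλ' ) = 185.657°.
Final bearing = (185.657° + 180°) mod 360° = 5.657°.

final bearing 5.657°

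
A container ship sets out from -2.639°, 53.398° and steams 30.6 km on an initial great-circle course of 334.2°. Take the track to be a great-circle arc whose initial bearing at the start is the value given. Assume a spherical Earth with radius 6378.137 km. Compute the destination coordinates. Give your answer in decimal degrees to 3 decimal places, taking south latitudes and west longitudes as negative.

Central angle δ = d/R = 0.004798 rad.
Start latitude φ₁ = -0.046059 rad; initial bearing θ = 5.832890 rad.
Destination latitude: φ₂ = arcsin( sin φ₁ cos δ + cos φ₁ sin δ cos θ ) = arcsin(-0.041728) = -2.392°.
Then Δλ = atan2(-0.002086, 0.998067) = -0.002090 rad, from sin θ sin δ cos φ₁ over cos δ − sin φ₁ sin φ₂.
Hence λ₂ = 53.398° + -0.120° = 53.278°.

latitude -2.392°, longitude 53.278°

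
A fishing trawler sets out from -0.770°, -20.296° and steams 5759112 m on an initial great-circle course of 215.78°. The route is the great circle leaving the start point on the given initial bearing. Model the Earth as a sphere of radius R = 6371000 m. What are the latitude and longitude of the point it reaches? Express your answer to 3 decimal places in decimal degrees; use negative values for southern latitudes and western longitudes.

δ = 5759112/6371000 = 0.903957 rad (51.7929°).
Start latitude φ₁ = -0.013439 rad; initial bearing θ = 3.766071 rad.
Applying the spherical law of cosines for sides, sin φ₂ = sin φ₁ cos δ + cos φ₁ sin δ cos θ = -0.645733, so φ₂ = -40.221°.
Δλ = atan2( sin θ sin δ cos φ₁ , cos δ − sin φ₁ sin φ₂ ) = atan2(-0.459384, 0.609827) = -0.645611 rad = -36.991°.
λ₂ = -20.296° + -36.991° = -57.287°.

latitude -40.221°, longitude -57.287°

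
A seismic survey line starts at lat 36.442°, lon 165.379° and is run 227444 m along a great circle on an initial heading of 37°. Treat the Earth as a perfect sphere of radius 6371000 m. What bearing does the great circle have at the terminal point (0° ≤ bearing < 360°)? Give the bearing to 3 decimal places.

The arc subtends δ = 227444/6371000 = 0.035700 rad at the centre.
With φ₁ = 36.442° = 0.636033 rad and θ = 37° = 0.645772 rad:
Destination latitude: φ₂ = arcsin( sin φ₁ cos δ + cos φ₁ sin δ cos θ ) = arcsin(0.616561) = 38.065°.
Δλ = atan2( sin θ sin δ cos φ₁ , cos δ − sin φ₁ sin φ₂ ) = atan2(0.017280, 0.633120) = 0.027286 rad = 1.563°.
λ₂ = λ₁ + Δλ = 166.942°.
The forward bearing on arrival equals the back-azimuth from the destination plus 180°.
Back-azimuth from P₂ (38.065°, 166.942°) to P₁ (36.442°, 165.379°), with Δλ' = λ₁ − λ₂ = -1.563°: atan2( sin Δλ' cos φ₁ , cos φ₂ sin φ₁ − sin φ₂ cos φ₁ cos Δλ' ) = 217.947°.
Final bearing = (217.947° + 180°) mod 360° = 37.947°.

final bearing 37.947°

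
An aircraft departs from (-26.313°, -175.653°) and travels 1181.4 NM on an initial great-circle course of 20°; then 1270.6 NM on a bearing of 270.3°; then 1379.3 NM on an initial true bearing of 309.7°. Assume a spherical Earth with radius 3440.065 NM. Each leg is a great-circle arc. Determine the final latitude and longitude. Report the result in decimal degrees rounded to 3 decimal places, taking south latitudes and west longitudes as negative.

Apply the spherical direct solution leg by leg, carrying full precision between legs.
Leg 1: from (-26.313°, -175.653°), δ = 1181.4/3440.065 = 0.343424 rad, θ = 20° → φ = -7.687°, λ = -168.980°.
Leg 2: from (-7.687°, -168.980°), δ = 1270.6/3440.065 = 0.369353 rad, θ = 270.3° → φ = -7.058°, λ = 169.689°.
Leg 3: from (-7.058°, 169.689°), δ = 1379.3/3440.065 = 0.400952 rad, θ = 309.7° → φ = 7.718°, λ = 152.049°.

latitude 7.718°, longitude 152.049°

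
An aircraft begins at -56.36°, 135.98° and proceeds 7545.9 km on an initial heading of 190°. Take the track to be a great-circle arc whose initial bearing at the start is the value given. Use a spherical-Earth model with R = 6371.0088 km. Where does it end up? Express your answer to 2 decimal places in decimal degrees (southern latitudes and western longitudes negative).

The arc subtends δ = 7545.9/6371.0088 = 1.184412 rad at the centre.
With φ₁ = -56.36° = -0.983668 rad and θ = 190° = 3.316126 rad:
Destination latitude: φ₂ = arcsin( sin φ₁ cos δ + cos φ₁ sin δ cos θ ) = arcsin(-0.819071) = -54.99°.
Then Δλ = atan2(-0.089105, -0.305063) = -2.857413 rad, from sin θ sin δ cos φ₁ over cos δ − sin φ₁ sin φ₂.
Hence λ₂ = 135.98° + -163.72° = -27.74°.

latitude -54.99°, longitude -27.74°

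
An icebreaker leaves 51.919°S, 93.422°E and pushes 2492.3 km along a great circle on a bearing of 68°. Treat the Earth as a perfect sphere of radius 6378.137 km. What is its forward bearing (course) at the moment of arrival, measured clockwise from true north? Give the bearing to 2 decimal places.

Central angle δ = d/R = 0.390757 rad.
With φ₁ = -51.919° = -0.906157 rad and θ = 68° = 1.186824 rad:
sin φ₂ = sin φ₁ cos δ + cos φ₁ sin δ cos θ = (-0.787140)(0.924621) + (0.616775)(0.380888)(0.374607) = -0.639802
φ₂ = asin(-0.639802) = -0.694241 rad = -39.777°.
Then Δλ = atan2(0.217816, 0.421007) = 0.477446 rad, from sin θ sin δ cos φ₁ over cos δ − sin φ₁ sin φ₂.
λ₂ = 93.422° + 27.356° = 120.778°.
The forward bearing on arrival equals the back-azimuth from the destination plus 180°.
Back-azimuth from P₂ (-39.78°, 120.78°) to P₁ (-51.92°, 93.42°), with Δλ' = λ₁ − λ₂ = -27.36°: atan2( sin Δλ' cos φ₁ , cos φ₂ sin φ₁ − sin φ₂ cos φ₁ cos Δλ' ) = 228.08°.
Final bearing = (228.08° + 180°) mod 360° = 48.08°.

final bearing 48.08°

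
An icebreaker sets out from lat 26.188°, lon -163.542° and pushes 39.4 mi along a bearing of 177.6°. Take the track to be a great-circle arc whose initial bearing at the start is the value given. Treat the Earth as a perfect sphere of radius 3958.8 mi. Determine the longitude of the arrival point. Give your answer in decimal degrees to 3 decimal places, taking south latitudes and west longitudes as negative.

Central angle δ = d/R = 0.009953 rad.
Start latitude φ₁ = 0.457067 rad; initial bearing θ = 3.099705 rad.
Destination latitude: φ₂ = arcsin( sin φ₁ cos δ + cos φ₁ sin δ cos θ ) = arcsin(0.432373) = 25.618°.
Δλ = atan2( sin θ sin δ cos φ₁ , cos δ − sin φ₁ sin φ₂ ) = atan2(0.000374, 0.809136) = 0.000462 rad = 0.026°.
λ₂ = -163.542° + 0.026° = -163.516°.

longitude -163.516°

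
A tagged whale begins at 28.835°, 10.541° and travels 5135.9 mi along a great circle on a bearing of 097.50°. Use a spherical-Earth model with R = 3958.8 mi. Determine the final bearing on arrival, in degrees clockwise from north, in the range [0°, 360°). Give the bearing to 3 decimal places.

Angular distance δ = d/R = 5135.9 / 3958.8 = 1.297338 rad.
With φ₁ = 28.835° = 0.503266 rad and θ = 97.5° = 1.701696 rad:
Applying the spherical law of cosines for sides, sin φ₂ = sin φ₁ cos δ + cos φ₁ sin δ cos θ = 0.020155, so φ₂ = 1.155°.
Δλ = atan2( sin θ sin δ cos φ₁ , cos δ − sin φ₁ sin φ₂ ) = atan2(0.836246, 0.260343) = 1.268984 rad = 72.707°.
λ₂ = λ₁ + Δλ = 83.248°.
The forward bearing on arrival equals the back-azimuth from the destination plus 180°.
Back-azimuth from P₂ (1.155°, 83.248°) to P₁ (28.835°, 10.541°), with Δλ' = λ₁ − λ₂ = -72.707°: atan2( sin Δλ' cos φ₁ , cos φ₂ sin φ₁ − sin φ₂ cos φ₁ cos Δλ' ) = 299.693°.
Final bearing = (299.693° + 180°) mod 360° = 119.693°.

final bearing 119.693°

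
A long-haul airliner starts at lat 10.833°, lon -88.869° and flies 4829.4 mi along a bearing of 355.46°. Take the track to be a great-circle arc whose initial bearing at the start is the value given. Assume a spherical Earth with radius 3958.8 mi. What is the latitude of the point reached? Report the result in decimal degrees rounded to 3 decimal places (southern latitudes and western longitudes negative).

Angular distance δ = d/R = 4829.4 / 3958.8 = 1.219915 rad.
Start latitude φ₁ = 0.189072 rad; initial bearing θ = 6.203947 rad.
Destination latitude: φ₂ = arcsin( sin φ₁ cos δ + cos φ₁ sin δ cos θ ) = arcsin(0.984043) = 79.751°.
For the longitude increment, Δλ = atan2( sin θ sin δ cos φ₁, cos δ − sin φ₁ sin φ₂ ) = atan2(-0.073007, 0.158777) = -24.693°.
λ₂ = -88.869° + -24.693° = -113.562°.

latitude 79.751°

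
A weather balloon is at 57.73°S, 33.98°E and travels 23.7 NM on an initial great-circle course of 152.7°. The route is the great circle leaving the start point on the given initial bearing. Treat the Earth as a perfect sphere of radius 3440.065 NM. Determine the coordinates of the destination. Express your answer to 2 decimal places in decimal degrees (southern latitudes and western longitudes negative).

Central angle δ = d/R = 0.006889 rad.
Converting: φ₁ = -1.007579 rad, θ = 2.665118 rad.
sin φ₂ = sin φ₁ cos δ + cos φ₁ sin δ cos θ = (-0.845542)(0.999976) + (0.533910)(0.006889)(-0.888617) = -0.848790
φ₂ = asin(-0.848790) = -1.013693 rad = -58.08°.
For the longitude increment, Δλ = atan2( sin θ sin δ cos φ₁, cos δ − sin φ₁ sin φ₂ ) = atan2(0.001687, 0.282289) = 0.34°.
Hence λ₂ = 33.98° + 0.34° = 34.32°.

latitude -58.08°, longitude 34.32°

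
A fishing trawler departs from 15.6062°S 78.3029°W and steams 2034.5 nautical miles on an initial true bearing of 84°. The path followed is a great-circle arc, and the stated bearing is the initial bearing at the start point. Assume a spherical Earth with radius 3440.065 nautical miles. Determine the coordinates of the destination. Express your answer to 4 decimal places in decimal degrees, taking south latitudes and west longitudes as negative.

latitude -9.6252°, longitude -44.0811°

Angular distance δ = d/R = 2034.5 / 3440.065 = 0.591413 rad.
Converting: φ₁ = -0.272380 rad, θ = 1.466077 rad.
sin φ₂ = sin φ₁ cos δ + cos φ₁ sin δ cos θ = (-0.269024)(0.830154) + (0.963133)(0.557535)(0.104528) = -0.167202
φ₂ = asin(-0.167202) = -0.167991 rad = -9.6252°.
Δλ = atan2( sin θ sin δ cos φ₁ , cos δ − sin φ₁ sin φ₂ ) = atan2(0.534039, 0.785172) = 0.597283 rad = 34.2218°.
Hence λ₂ = -78.3029° + 34.2218° = -44.0811°.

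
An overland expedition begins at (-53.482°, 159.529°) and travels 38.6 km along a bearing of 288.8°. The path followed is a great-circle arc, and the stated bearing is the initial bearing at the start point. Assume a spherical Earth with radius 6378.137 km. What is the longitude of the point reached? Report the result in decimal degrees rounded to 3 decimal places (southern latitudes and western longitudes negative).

Central angle δ = d/R = 0.006052 rad.
Converting: φ₁ = -0.933437 rad, θ = 5.040511 rad.
Destination latitude: φ₂ = arcsin( sin φ₁ cos δ + cos φ₁ sin δ cos θ ) = arcsin(-0.802495) = -53.369°.
Δλ = atan2( sin θ sin δ cos φ₁ , cos δ − sin φ₁ sin φ₂ ) = atan2(-0.003409, 0.355041) = -0.009602 rad = -0.550°.
λ₂ = 159.529° + -0.550° = 158.979°.

longitude 158.979°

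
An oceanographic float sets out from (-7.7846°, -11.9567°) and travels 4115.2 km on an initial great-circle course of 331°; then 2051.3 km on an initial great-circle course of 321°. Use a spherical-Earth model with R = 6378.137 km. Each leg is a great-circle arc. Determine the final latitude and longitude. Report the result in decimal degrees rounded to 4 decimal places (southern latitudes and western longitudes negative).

latitude 37.9854°, longitude -45.2452°

Apply the spherical direct solution leg by leg, carrying full precision between legs.
Leg 1: from (-7.7846°, -11.9567°), δ = 4115.2/6378.137 = 0.645204 rad, θ = 331° → φ = 24.3868°, λ = -30.6260°.
Leg 2: from (24.3868°, -30.6260°), δ = 2051.3/6378.137 = 0.321614 rad, θ = 321° → φ = 37.9854°, λ = -45.2452°.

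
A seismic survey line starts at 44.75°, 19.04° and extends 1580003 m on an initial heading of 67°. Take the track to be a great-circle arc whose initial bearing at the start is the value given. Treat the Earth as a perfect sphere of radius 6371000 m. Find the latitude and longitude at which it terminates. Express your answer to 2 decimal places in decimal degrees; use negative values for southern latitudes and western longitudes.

latitude 48.64°, longitude 39.04°

δ = 1580003/6371000 = 0.247999 rad (14.2093°).
With φ₁ = 44.75° = 0.781035 rad and θ = 67° = 1.169371 rad:
sin φ₂ = sin φ₁ cos δ + cos φ₁ sin δ cos θ = (0.704015)(0.969405) + (0.710185)(0.245465)(0.390731) = 0.750590
φ₂ = asin(0.750590) = 0.848955 rad = 48.64°.
Δλ = atan2( sin θ sin δ cos φ₁ , cos δ − sin φ₁ sin φ₂ ) = atan2(0.160468, 0.440979) = 0.348994 rad = 20.00°.
λ₂ = λ₁ + Δλ = 39.04°.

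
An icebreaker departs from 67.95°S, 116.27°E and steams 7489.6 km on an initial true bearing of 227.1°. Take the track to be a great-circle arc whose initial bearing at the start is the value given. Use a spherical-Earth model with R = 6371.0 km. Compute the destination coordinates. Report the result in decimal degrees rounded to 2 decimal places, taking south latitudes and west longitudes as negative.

Central angle δ = d/R = 1.175577 rad.
With φ₁ = -67.95° = -1.185951 rad and θ = 227.1° = 3.963643 rad:
Destination latitude: φ₂ = arcsin( sin φ₁ cos δ + cos φ₁ sin δ cos θ ) = arcsin(-0.592703) = -36.35°.
Then Δλ = atan2(-0.253808, -0.164340) = -2.145409 rad, from sin θ sin δ cos φ₁ over cos δ − sin φ₁ sin φ₂.
Hence λ₂ = 116.27° + -122.92° = -6.65°.

latitude -36.35°, longitude -6.65°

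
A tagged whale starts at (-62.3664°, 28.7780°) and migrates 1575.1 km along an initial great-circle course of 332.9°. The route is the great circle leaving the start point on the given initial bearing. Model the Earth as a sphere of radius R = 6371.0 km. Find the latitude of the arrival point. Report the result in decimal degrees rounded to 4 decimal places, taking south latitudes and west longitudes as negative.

Angular distance δ = d/R = 1575.1 / 6371 = 0.247230 rad.
Start latitude φ₁ = -1.088499 rad; initial bearing θ = 5.810201 rad.
Applying the spherical law of cosines for sides, sin φ₂ = sin φ₁ cos δ + cos φ₁ sin δ cos θ = -0.757951, so φ₂ = -49.2839°.
For the longitude increment, Δλ = atan2( sin θ sin δ cos φ₁, cos δ − sin φ₁ sin φ₂ ) = atan2(-0.051706, 0.298101) = -9.8402°.
λ₂ = 28.7780° + -9.8402° = 18.9378°.

latitude -49.2839°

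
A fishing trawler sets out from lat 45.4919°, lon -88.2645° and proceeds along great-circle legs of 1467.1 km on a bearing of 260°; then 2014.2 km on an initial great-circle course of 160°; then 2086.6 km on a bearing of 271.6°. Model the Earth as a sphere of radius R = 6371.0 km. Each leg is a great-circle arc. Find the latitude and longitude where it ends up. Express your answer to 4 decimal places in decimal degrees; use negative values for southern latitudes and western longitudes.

Apply the spherical direct solution leg by leg, carrying full precision between legs.
Leg 1: from (45.4919°, -88.2645°), δ = 1467.1/6371 = 0.230278 rad, θ = 260° → φ = 41.8007°, λ = -105.8140°.
Leg 2: from (41.8007°, -105.8140°), δ = 2014.2/6371 = 0.316151 rad, θ = 160° → φ = 24.5641°, λ = -99.0996°.
Leg 3: from (24.5641°, -99.0996°), δ = 2086.6/6371 = 0.327515 rad, θ = 271.6° → φ = 23.6897°, λ = -119.6577°.

latitude 23.6897°, longitude -119.6577°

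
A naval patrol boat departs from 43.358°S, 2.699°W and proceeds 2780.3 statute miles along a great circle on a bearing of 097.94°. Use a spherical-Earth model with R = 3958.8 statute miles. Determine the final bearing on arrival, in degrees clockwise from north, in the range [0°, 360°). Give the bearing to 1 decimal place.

final bearing 63.0°

The arc subtends δ = 2780.3/3958.8 = 0.702309 rad at the centre.
Start latitude φ₁ = -0.756740 rad; initial bearing θ = 1.709375 rad.
Destination latitude: φ₂ = arcsin( sin φ₁ cos δ + cos φ₁ sin δ cos θ ) = arcsin(-0.588963) = -36.083°.
Δλ = atan2( sin θ sin δ cos φ₁ , cos δ − sin φ₁ sin φ₂ ) = atan2(0.465177, 0.358997) = 0.913523 rad = 52.341°.
Hence λ₂ = -2.699° + 52.341° = 49.642°.
The forward bearing on arrival equals the back-azimuth from the destination plus 180°.
Back-azimuth from P₂ (-36.1°, 49.6°) to P₁ (-43.4°, -2.7°), with Δλ' = λ₁ − λ₂ = -52.3°: atan2( sin Δλ' cos φ₁ , cos φ₂ sin φ₁ − sin φ₂ cos φ₁ cos Δλ' ) = 243.0°.
Final bearing = (243.0° + 180°) mod 360° = 63.0°.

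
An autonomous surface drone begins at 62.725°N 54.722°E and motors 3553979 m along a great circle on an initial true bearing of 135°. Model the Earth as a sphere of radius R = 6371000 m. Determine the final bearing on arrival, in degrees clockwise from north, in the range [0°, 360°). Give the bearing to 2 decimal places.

The arc subtends δ = 3553979/6371000 = 0.557837 rad at the centre.
Start latitude φ₁ = 1.094758 rad; initial bearing θ = 2.356194 rad.
sin φ₂ = sin φ₁ cos δ + cos φ₁ sin δ cos θ = (0.888817)(0.848402) + (0.458262)(0.529352)(-0.707107) = 0.582543
φ₂ = asin(0.582543) = 0.621854 rad = 35.630°.
Then Δλ = atan2(0.171531, 0.330628) = 0.478578 rad, from sin θ sin δ cos φ₁ over cos δ − sin φ₁ sin φ₂.
λ₂ = 54.722° + 27.421° = 82.143°.
The forward bearing on arrival equals the back-azimuth from the destination plus 180°.
Back-azimuth from P₂ (35.63°, 82.14°) to P₁ (62.73°, 54.72°), with Δλ' = λ₁ − λ₂ = -27.42°: atan2( sin Δλ' cos φ₁ , cos φ₂ sin φ₁ − sin φ₂ cos φ₁ cos Δλ' ) = 336.50°.
Final bearing = (336.50° + 180°) mod 360° = 156.50°.

final bearing 156.50°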